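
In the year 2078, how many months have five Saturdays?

A month has five Saturdays exactly when Saturday falls within its first (length − 28) days.
Jan: 31 days, starts Sat → 5 of Sat, Sun, Mon ✓
Feb: 28 days, starts Tue → 5 of (none)
Mar: 31 days, starts Tue → 5 of Tue, Wed, Thu
Apr: 30 days, starts Fri → 5 of Fri, Sat ✓
May: 31 days, starts Sun → 5 of Sun, Mon, Tue
Jun: 30 days, starts Wed → 5 of Wed, Thu
Jul: 31 days, starts Fri → 5 of Fri, Sat, Sun ✓
Aug: 31 days, starts Mon → 5 of Mon, Tue, Wed
Sep: 30 days, starts Thu → 5 of Thu, Fri
Oct: 31 days, starts Sat → 5 of Sat, Sun, Mon ✓
Nov: 30 days, starts Tue → 5 of Tue, Wed
Dec: 31 days, starts Thu → 5 of Thu, Fri, Sat ✓
Months with five Saturdays: Jan, Apr, Jul, Oct, Dec.

5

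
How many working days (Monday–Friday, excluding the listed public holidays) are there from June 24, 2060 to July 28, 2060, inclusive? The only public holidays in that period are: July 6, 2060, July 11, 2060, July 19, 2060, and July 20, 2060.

22 working days

June 24, 2060 is a Thursday.
That's 35 days from start to end, counting both.
35 = 7 × 5, so the span is exactly 5 full weeks.
Each full week contributes 5 weekdays (Mon–Fri): 5 × 5 = 25.
Holidays: July 6, 2060 (Tue); July 11, 2060 (Sun); July 19, 2060 (Mon); July 20, 2060 (Tue).
3 of the 4 holidays fall on weekdays; the rest are weekends and were already excluded.
Business days: 25 − 3 = 22.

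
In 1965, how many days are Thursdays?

1965-01-01 is a Friday.
That's 365 days from start to end, counting both.
365 = 7 × 52 + 1, so there are 52 full weeks plus 1 extra day.
Each full week contributes one Thursday: 52 so far.
The 1 extra day is Fri — none qualify.
Total: 52 + 0 = 52.

52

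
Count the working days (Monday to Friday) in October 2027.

21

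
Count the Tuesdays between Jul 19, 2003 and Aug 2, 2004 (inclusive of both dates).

54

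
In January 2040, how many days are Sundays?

5

1 January 2040 is a Sunday.
From 1 January 2040 to 31 January 2040 is 31 days inclusive.
31 = 7 × 4 + 3, so there are 4 full weeks plus 3 extra days.
Each full week contributes one Sunday: 4 so far.
The 3 extra days are Sunday, Monday, Tuesday — 1 of them qualifies.
Total: 4 + 1 = 5.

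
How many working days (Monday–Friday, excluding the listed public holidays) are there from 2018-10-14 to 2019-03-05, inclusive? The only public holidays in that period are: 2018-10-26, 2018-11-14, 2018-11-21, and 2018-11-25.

99 working days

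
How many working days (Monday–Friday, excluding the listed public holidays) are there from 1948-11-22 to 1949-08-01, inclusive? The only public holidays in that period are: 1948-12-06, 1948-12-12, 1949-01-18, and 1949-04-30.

179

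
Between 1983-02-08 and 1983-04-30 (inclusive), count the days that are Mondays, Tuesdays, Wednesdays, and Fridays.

1983-02-08 is a Tuesday.
The range spans 82 days (inclusive of both endpoints).
82 = 7 × 11 + 5, so there are 11 full weeks plus 5 extra days.
Each full week contributes 4 days from the set (Mon, Tue, Wed, Fri): 11 × 4 = 44.
The 5 extra days are Tue, Wed, Thu, Fri, Sat — 3 of them qualify.
Total: 44 + 3 = 47.

47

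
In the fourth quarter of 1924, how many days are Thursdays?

October 1, 1924 is a Wednesday.
From October 1, 1924 to December 31, 1924 is 92 days inclusive.
92 = 7 × 13 + 1, so there are 13 full weeks plus 1 extra day.
Each full week contributes one Thursday: 13 so far.
The 1 extra day is Wednesday — none qualify.
Total: 13 + 0 = 13.

13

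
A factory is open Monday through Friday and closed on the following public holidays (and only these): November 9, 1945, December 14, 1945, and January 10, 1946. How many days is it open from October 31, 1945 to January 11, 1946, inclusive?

October 31, 1945 is a Wednesday.
The range spans 73 days (inclusive of both endpoints).
73 = 7 × 10 + 3, so there are 10 full weeks plus 3 extra days.
Each full week contributes 5 weekdays (Mon–Fri): 10 × 5 = 50.
The 3 extra days are Wed, Thu, Fri — 3 of them qualify.
Total: 50 + 3 = 53.
Holidays: November 9, 1945 (Fri); December 14, 1945 (Fri); January 10, 1946 (Thu).
All 3 holidays fall on weekdays, so subtract 3.
Business days: 53 − 3 = 50.

50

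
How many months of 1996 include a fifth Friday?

4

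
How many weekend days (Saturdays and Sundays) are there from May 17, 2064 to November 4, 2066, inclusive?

May 17, 2064 is a Saturday.
The range spans 902 days (inclusive of both endpoints).
902 = 7 × 128 + 6, so there are 128 full weeks plus 6 extra days.
Each full week contributes 2 weekend days (Sat, Sun): 128 × 2 = 256.
The 6 extra days are Saturday, Sunday, Monday, Tuesday, Wednesday, Thursday — 2 of them qualify.
Total: 256 + 2 = 258.

258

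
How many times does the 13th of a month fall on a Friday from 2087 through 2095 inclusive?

14

Friday-the-13ths by year:
2087: Jun
2088: Feb, Aug
2089: May
2090: Jan, Oct
2091: Apr, Jul
2092: Jun
2093: Feb, Mar, Nov
2094: Aug
2095: May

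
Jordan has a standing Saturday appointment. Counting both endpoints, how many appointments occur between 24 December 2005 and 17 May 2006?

24 December 2005 is a Saturday.
That's 145 days from start to end, counting both.
145 = 7 × 20 + 5, so there are 20 full weeks plus 5 extra days.
Each full week contributes one Saturday: 20 so far.
The 5 extra days are Sat, Sun, Mon, Tue, Wed — 1 of them qualifies.
Total: 20 + 1 = 21.

21 Saturdays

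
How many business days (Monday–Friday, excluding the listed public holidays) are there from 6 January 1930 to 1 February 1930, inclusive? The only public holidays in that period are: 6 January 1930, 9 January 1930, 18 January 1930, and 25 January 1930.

18 business days

6 January 1930 is a Monday.
That's 27 days from start to end, counting both.
27 = 7 × 3 + 6, so there are 3 full weeks plus 6 extra days.
Each full week contributes 5 weekdays (Mon–Fri): 3 × 5 = 15.
The 6 extra days are Monday, Tuesday, Wednesday, Thursday, Friday, Saturday — 5 of them qualify.
Total: 15 + 5 = 20.
Holidays: 6 January 1930 (Mon); 9 January 1930 (Thu); 18 January 1930 (Sat); 25 January 1930 (Sat).
2 of the 4 holidays fall on weekdays; the rest are weekends and were already excluded.
Business days: 20 − 2 = 18.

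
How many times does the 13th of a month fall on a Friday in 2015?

The 13th falls on a Friday when the month's 13th has weekday Fri.
Jan 13 is Tue; Feb 13 is Fri ✓; Mar 13 is Fri ✓; Apr 13 is Mon; May 13 is Wed; Jun 13 is Sat; Jul 13 is Mon; Aug 13 is Thu; Sep 13 is Sun; Oct 13 is Tue; Nov 13 is Fri ✓; Dec 13 is Sun.
Friday the 13ths: Feb, Mar, Nov.

3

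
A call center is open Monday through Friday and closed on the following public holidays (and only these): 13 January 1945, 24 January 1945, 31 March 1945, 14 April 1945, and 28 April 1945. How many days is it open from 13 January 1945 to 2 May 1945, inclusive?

13 January 1945 is a Saturday.
That's 110 days from start to end, counting both.
110 = 7 × 15 + 5, so there are 15 full weeks plus 5 extra days.
Each full week contributes 5 weekdays (Mon–Fri): 15 × 5 = 75.
The 5 extra days are Sat, Sun, Mon, Tue, Wed — 3 of them qualify.
Total: 75 + 3 = 78.
Holidays: 13 January 1945 (Sat); 24 January 1945 (Wed); 31 March 1945 (Sat); 14 April 1945 (Sat); 28 April 1945 (Sat).
1 of the 5 holidays fall on weekdays; the rest are weekends and were already excluded.
Business days: 78 − 1 = 77.

77 working days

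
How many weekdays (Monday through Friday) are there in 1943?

261 weekdays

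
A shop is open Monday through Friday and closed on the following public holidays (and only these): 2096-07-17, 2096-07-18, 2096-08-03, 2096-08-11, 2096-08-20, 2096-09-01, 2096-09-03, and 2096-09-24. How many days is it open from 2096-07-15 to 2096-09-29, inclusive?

2096-07-15 is a Sunday.
The range spans 77 days (inclusive of both endpoints).
77 = 7 × 11, so the span is exactly 11 full weeks.
Each full week contributes 5 weekdays (Mon–Fri): 11 × 5 = 55.
Holidays: 2096-07-17 (Tue); 2096-07-18 (Wed); 2096-08-03 (Fri); 2096-08-11 (Sat); 2096-08-20 (Mon); 2096-09-01 (Sat); 2096-09-03 (Mon); 2096-09-24 (Mon).
6 of the 8 holidays fall on weekdays; the rest are weekends and were already excluded.
Business days: 55 − 6 = 49.

49 working days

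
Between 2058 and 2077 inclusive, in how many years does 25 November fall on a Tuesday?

Day of week of November 25 in each year:
2058: Mon, 2059: Tue ✓, 2060: Thu, 2061: Fri, 2062: Sat, 2063: Sun, 2064: Tue ✓, 2065: Wed, 2066: Thu, 2067: Fri, 2068: Sun, 2069: Mon, 2070: Tue ✓, 2071: Wed, 2072: Fri, 2073: Sat, 2074: Sun, 2075: Mon, 2076: Wed, 2077: Thu
Tuesdays: 2059, 2064, 2070.

3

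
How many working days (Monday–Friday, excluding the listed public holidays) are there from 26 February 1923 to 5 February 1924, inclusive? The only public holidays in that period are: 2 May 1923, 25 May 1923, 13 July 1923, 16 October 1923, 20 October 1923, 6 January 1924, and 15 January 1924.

242 working days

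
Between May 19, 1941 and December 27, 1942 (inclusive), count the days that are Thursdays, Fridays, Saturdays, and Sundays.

336

May 19, 1941 is a Monday.
That's 588 days from start to end, counting both.
588 = 7 × 84, so the span is exactly 84 full weeks.
Each full week contributes 4 days from the set (Thu, Fri, Sat, Sun): 84 × 4 = 336.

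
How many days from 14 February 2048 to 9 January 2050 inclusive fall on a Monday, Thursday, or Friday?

298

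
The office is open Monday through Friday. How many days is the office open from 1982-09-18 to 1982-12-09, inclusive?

59 weekdays

1982-09-18 is a Saturday.
The range spans 83 days (inclusive of both endpoints).
83 = 7 × 11 + 6, so there are 11 full weeks plus 6 extra days.
Each full week contributes 5 weekdays (Mon–Fri): 11 × 5 = 55.
The 6 extra days are Sat, Sun, Mon, Tue, Wed, Thu — 4 of them qualify.
Total: 55 + 4 = 59.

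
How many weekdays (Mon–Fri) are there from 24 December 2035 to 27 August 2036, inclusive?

24 December 2035 is a Monday.
The range spans 248 days (inclusive of both endpoints).
248 = 7 × 35 + 3, so there are 35 full weeks plus 3 extra days.
Each full week contributes 5 weekdays (Mon–Fri): 35 × 5 = 175.
The 3 extra days are Monday, Tuesday, Wednesday — 3 of them qualify.
Total: 175 + 3 = 178.

178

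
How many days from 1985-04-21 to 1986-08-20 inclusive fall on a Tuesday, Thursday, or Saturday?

208

1985-04-21 is a Sunday.
That's 487 days from start to end, counting both.
487 = 7 × 69 + 4, so there are 69 full weeks plus 4 extra days.
Each full week contributes 3 days from the set (Tue, Thu, Sat): 69 × 3 = 207.
The 4 extra days are Sunday, Monday, Tuesday, Wednesday — 1 of them qualifies.
Total: 207 + 1 = 208.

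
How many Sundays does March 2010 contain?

March 1, 2010 is a Monday.
The range spans 31 days (inclusive of both endpoints).
31 = 7 × 4 + 3, so there are 4 full weeks plus 3 extra days.
Each full week contributes one Sunday: 4 so far.
The 3 extra days are Monday, Tuesday, Wednesday — none qualify.
Total: 4 + 0 = 4.

4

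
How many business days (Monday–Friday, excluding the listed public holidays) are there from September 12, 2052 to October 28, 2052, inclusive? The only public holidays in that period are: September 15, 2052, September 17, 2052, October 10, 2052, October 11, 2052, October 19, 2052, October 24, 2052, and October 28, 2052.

September 12, 2052 is a Thursday.
That's 47 days from start to end, counting both.
47 = 7 × 6 + 5, so there are 6 full weeks plus 5 extra days.
Each full week contributes 5 weekdays (Mon–Fri): 6 × 5 = 30.
The 5 extra days are Thursday, Friday, Saturday, Sunday, Monday — 3 of them qualify.
Total: 30 + 3 = 33.
Holidays: September 15, 2052 (Sun); September 17, 2052 (Tue); October 10, 2052 (Thu); October 11, 2052 (Fri); October 19, 2052 (Sat); October 24, 2052 (Thu); October 28, 2052 (Mon).
5 of the 7 holidays fall on weekdays; the rest are weekends and were already excluded.
Business days: 33 − 5 = 28.

28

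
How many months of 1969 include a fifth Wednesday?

A month has five Wednesdays exactly when Wednesday falls within its first (length − 28) days.
Jan: 31 days, starts Wed → 5 of Wed, Thu, Fri ✓
Feb: 28 days, starts Sat → 5 of (none)
Mar: 31 days, starts Sat → 5 of Sat, Sun, Mon
Apr: 30 days, starts Tue → 5 of Tue, Wed ✓
May: 31 days, starts Thu → 5 of Thu, Fri, Sat
Jun: 30 days, starts Sun → 5 of Sun, Mon
Jul: 31 days, starts Tue → 5 of Tue, Wed, Thu ✓
Aug: 31 days, starts Fri → 5 of Fri, Sat, Sun
Sep: 30 days, starts Mon → 5 of Mon, Tue
Oct: 31 days, starts Wed → 5 of Wed, Thu, Fri ✓
Nov: 30 days, starts Sat → 5 of Sat, Sun
Dec: 31 days, starts Mon → 5 of Mon, Tue, Wed ✓
Months with five Wednesdays: Jan, Apr, Jul, Oct, Dec.

5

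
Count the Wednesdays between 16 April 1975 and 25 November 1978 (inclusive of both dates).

189 Wednesdays

16 April 1975 is a Wednesday.
The range spans 1320 days (inclusive of both endpoints).
1320 = 7 × 188 + 4, so there are 188 full weeks plus 4 extra days.
Each full week contributes one Wednesday: 188 so far.
The 4 extra days are Wednesday, Thursday, Friday, Saturday — 1 of them qualifies.
Total: 188 + 1 = 189.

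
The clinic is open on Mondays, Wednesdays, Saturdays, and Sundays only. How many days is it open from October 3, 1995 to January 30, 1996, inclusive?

October 3, 1995 is a Tuesday.
That's 120 days from start to end, counting both.
120 = 7 × 17 + 1, so there are 17 full weeks plus 1 extra day.
Each full week contributes 4 days from the set (Mon, Wed, Sat, Sun): 17 × 4 = 68.
The 1 extra day is Tue — none qualify.
Total: 68 + 0 = 68.

68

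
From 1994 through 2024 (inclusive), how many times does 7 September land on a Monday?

Day of week of September 7 in each year:
1994: Wed, 1995: Thu, 1996: Sat, 1997: Sun, 1998: Mon ✓, 1999: Tue, 2000: Thu, 2001: Fri, 2002: Sat, 2003: Sun, 2004: Tue, 2005: Wed, 2006: Thu, 2007: Fri, 2008: Sun, 2009: Mon ✓, 2010: Tue, 2011: Wed, 2012: Fri, 2013: Sat, 2014: Sun, 2015: Mon ✓, 2016: Wed, 2017: Thu, 2018: Fri, 2019: Sat, 2020: Mon ✓, 2021: Tue, 2022: Wed, 2023: Thu, 2024: Sat
Mondays: 1998, 2009, 2015, 2020.

4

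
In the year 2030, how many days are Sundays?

2030-01-01 is a Tuesday.
The range spans 365 days (inclusive of both endpoints).
365 = 7 × 52 + 1, so there are 52 full weeks plus 1 extra day.
Each full week contributes one Sunday: 52 so far.
The 1 extra day is Tue — none qualify.
Total: 52 + 0 = 52.

52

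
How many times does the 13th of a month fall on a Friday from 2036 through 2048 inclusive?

24

Friday-the-13ths by year:
2036: Jun
2037: Feb, Mar, Nov
2038: Aug
2039: May
2040: Jan, Apr, Jul
2041: Sep, Dec
2042: Jun
2043: Feb, Mar, Nov
2044: May
2045: Jan, Oct
2046: Apr, Jul
2047: Sep, Dec
2048: Mar, Nov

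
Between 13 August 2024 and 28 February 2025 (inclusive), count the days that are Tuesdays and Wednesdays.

58

13 August 2024 is a Tuesday.
That's 200 days from start to end, counting both.
200 = 7 × 28 + 4, so there are 28 full weeks plus 4 extra days.
Each full week contributes 2 days from the set (Tue, Wed): 28 × 2 = 56.
The 4 extra days are Tuesday, Wednesday, Thursday, Friday — 2 of them qualify.
Total: 56 + 2 = 58.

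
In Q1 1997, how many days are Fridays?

13

1997-01-01 is a Wednesday.
That's 90 days from start to end, counting both.
90 = 7 × 12 + 6, so there are 12 full weeks plus 6 extra days.
Each full week contributes one Friday: 12 so far.
The 6 extra days are Wednesday, Thursday, Friday, Saturday, Sunday, Monday — 1 of them qualifies.
Total: 12 + 1 = 13.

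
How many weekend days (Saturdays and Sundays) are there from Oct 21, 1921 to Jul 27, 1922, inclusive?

80

Oct 21, 1921 is a Friday.
That's 280 days from start to end, counting both.
280 = 7 × 40, so the span is exactly 40 full weeks.
Each full week contributes 2 weekend days (Sat, Sun): 40 × 2 = 80.
Total: 80.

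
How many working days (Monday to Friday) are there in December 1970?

23

December 1, 1970 is a Tuesday.
From December 1, 1970 to December 31, 1970 is 31 days inclusive.
31 = 7 × 4 + 3, so there are 4 full weeks plus 3 extra days.
Each full week contributes 5 weekdays (Mon–Fri): 4 × 5 = 20.
The 3 extra days are Tue, Wed, Thu — 3 of them qualify.
Total: 20 + 3 = 23.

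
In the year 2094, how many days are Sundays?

52

January 1, 2094 is a Friday.
The range spans 365 days (inclusive of both endpoints).
365 = 7 × 52 + 1, so there are 52 full weeks plus 1 extra day.
Each full week contributes one Sunday: 52 so far.
The 1 extra day is Fri — none qualify.
Total: 52 + 0 = 52.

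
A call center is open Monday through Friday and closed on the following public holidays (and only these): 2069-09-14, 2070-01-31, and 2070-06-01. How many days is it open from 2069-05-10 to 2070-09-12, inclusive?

350 business days

2069-05-10 is a Friday.
From 2069-05-10 to 2070-09-12 is 491 days inclusive.
491 = 7 × 70 + 1, so there are 70 full weeks plus 1 extra day.
Each full week contributes 5 weekdays (Mon–Fri): 70 × 5 = 350.
The 1 extra day is Friday — 1 of them qualifies.
Total: 350 + 1 = 351.
Holidays: 2069-09-14 (Sat); 2070-01-31 (Fri); 2070-06-01 (Sun).
1 of the 3 holidays fall on weekdays; the rest are weekends and were already excluded.
Business days: 351 − 1 = 350.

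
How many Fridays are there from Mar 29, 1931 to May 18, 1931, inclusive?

7

Mar 29, 1931 is a Sunday.
The range spans 51 days (inclusive of both endpoints).
51 = 7 × 7 + 2, so there are 7 full weeks plus 2 extra days.
Each full week contributes one Friday: 7 so far.
The 2 extra days are Sunday, Monday — none qualify.
Total: 7 + 0 = 7.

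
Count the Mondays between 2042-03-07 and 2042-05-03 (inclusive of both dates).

8

2042-03-07 is a Friday.
The range spans 58 days (inclusive of both endpoints).
58 = 7 × 8 + 2, so there are 8 full weeks plus 2 extra days.
Each full week contributes one Monday: 8 so far.
The 2 extra days are Fri, Sat — none qualify.
Total: 8 + 0 = 8.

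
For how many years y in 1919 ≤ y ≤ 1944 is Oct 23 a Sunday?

4

Day of week of October 23 in each year:
1919: Thu, 1920: Sat, 1921: Sun ✓, 1922: Mon, 1923: Tue, 1924: Thu, 1925: Fri, 1926: Sat, 1927: Sun ✓, 1928: Tue, 1929: Wed, 1930: Thu, 1931: Fri, 1932: Sun ✓, 1933: Mon, 1934: Tue, 1935: Wed, 1936: Fri, 1937: Sat, 1938: Sun ✓, 1939: Mon, 1940: Wed, 1941: Thu, 1942: Fri, 1943: Sat, 1944: Mon
Sundays: 1921, 1927, 1932, 1938.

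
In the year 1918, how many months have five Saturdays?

A month has five Saturdays exactly when Saturday falls within its first (length − 28) days.
Jan: 31 days, starts Tue → 5 of Tue, Wed, Thu
Feb: 28 days, starts Fri → 5 of (none)
Mar: 31 days, starts Fri → 5 of Fri, Sat, Sun ✓
Apr: 30 days, starts Mon → 5 of Mon, Tue
May: 31 days, starts Wed → 5 of Wed, Thu, Fri
Jun: 30 days, starts Sat → 5 of Sat, Sun ✓
Jul: 31 days, starts Mon → 5 of Mon, Tue, Wed
Aug: 31 days, starts Thu → 5 of Thu, Fri, Sat ✓
Sep: 30 days, starts Sun → 5 of Sun, Mon
Oct: 31 days, starts Tue → 5 of Tue, Wed, Thu
Nov: 30 days, starts Fri → 5 of Fri, Sat ✓
Dec: 31 days, starts Sun → 5 of Sun, Mon, Tue
Months with five Saturdays: Mar, Jun, Aug, Nov.

4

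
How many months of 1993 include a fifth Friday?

A month has five Fridays exactly when Friday falls within its first (length − 28) days.
Jan: 31 days, starts Fri → 5 of Fri, Sat, Sun ✓
Feb: 28 days, starts Mon → 5 of (none)
Mar: 31 days, starts Mon → 5 of Mon, Tue, Wed
Apr: 30 days, starts Thu → 5 of Thu, Fri ✓
May: 31 days, starts Sat → 5 of Sat, Sun, Mon
Jun: 30 days, starts Tue → 5 of Tue, Wed
Jul: 31 days, starts Thu → 5 of Thu, Fri, Sat ✓
Aug: 31 days, starts Sun → 5 of Sun, Mon, Tue
Sep: 30 days, starts Wed → 5 of Wed, Thu
Oct: 31 days, starts Fri → 5 of Fri, Sat, Sun ✓
Nov: 30 days, starts Mon → 5 of Mon, Tue
Dec: 31 days, starts Wed → 5 of Wed, Thu, Fri ✓
Months with five Fridays: Jan, Apr, Jul, Oct, Dec.

5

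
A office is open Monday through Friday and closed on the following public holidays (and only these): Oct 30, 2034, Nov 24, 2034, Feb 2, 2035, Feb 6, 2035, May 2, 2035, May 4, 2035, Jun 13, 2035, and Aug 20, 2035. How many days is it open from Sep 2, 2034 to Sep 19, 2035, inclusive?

Sep 2, 2034 is a Saturday.
That's 383 days from start to end, counting both.
383 = 7 × 54 + 5, so there are 54 full weeks plus 5 extra days.
Each full week contributes 5 weekdays (Mon–Fri): 54 × 5 = 270.
The 5 extra days are Saturday, Sunday, Monday, Tuesday, Wednesday — 3 of them qualify.
Total: 270 + 3 = 273.
Holidays: Oct 30, 2034 (Mon); Nov 24, 2034 (Fri); Feb 2, 2035 (Fri); Feb 6, 2035 (Tue); May 2, 2035 (Wed); May 4, 2035 (Fri); Jun 13, 2035 (Wed); Aug 20, 2035 (Mon).
All 8 holidays fall on weekdays, so subtract 8.
Business days: 273 − 8 = 265.

265 business days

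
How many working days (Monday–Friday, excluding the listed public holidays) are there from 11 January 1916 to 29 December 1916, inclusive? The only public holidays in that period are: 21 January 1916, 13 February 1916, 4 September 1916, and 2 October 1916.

11 January 1916 is a Tuesday.
From 11 January 1916 to 29 December 1916 is 354 days inclusive.
354 = 7 × 50 + 4, so there are 50 full weeks plus 4 extra days.
Each full week contributes 5 weekdays (Mon–Fri): 50 × 5 = 250.
The 4 extra days are Tuesday, Wednesday, Thursday, Friday — 4 of them qualify.
Total: 250 + 4 = 254.
Holidays: 21 January 1916 (Fri); 13 February 1916 (Sun); 4 September 1916 (Mon); 2 October 1916 (Mon).
3 of the 4 holidays fall on weekdays; the rest are weekends and were already excluded.
Business days: 254 − 3 = 251.

251 working days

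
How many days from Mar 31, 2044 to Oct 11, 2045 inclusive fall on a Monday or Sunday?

Mar 31, 2044 is a Thursday.
That's 560 days from start to end, counting both.
560 = 7 × 80, so the span is exactly 80 full weeks.
Each full week contributes 2 days from the set (Mon, Sun): 80 × 2 = 160.
Total: 160.

160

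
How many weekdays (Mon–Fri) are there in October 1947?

23

October 1, 1947 is a Wednesday.
From October 1, 1947 to October 31, 1947 is 31 days inclusive.
31 = 7 × 4 + 3, so there are 4 full weeks plus 3 extra days.
Each full week contributes 5 weekdays (Mon–Fri): 4 × 5 = 20.
The 3 extra days are Wednesday, Thursday, Friday — 3 of them qualify.
Total: 20 + 3 = 23.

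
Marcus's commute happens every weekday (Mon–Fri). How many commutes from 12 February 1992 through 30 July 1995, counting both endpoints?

903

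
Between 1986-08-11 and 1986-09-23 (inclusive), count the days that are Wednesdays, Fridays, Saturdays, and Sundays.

24

1986-08-11 is a Monday.
That's 44 days from start to end, counting both.
44 = 7 × 6 + 2, so there are 6 full weeks plus 2 extra days.
Each full week contributes 4 days from the set (Wed, Fri, Sat, Sun): 6 × 4 = 24.
The 2 extra days are Monday, Tuesday — none qualify.
Total: 24 + 0 = 24.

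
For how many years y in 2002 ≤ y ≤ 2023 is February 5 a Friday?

Day of week of February 5 in each year:
2002: Tue, 2003: Wed, 2004: Thu, 2005: Sat, 2006: Sun, 2007: Mon, 2008: Tue, 2009: Thu, 2010: Fri ✓, 2011: Sat, 2012: Sun, 2013: Tue, 2014: Wed, 2015: Thu, 2016: Fri ✓, 2017: Sun, 2018: Mon, 2019: Tue, 2020: Wed, 2021: Fri ✓, 2022: Sat, 2023: Sun
Fridays: 2010, 2016, 2021.

3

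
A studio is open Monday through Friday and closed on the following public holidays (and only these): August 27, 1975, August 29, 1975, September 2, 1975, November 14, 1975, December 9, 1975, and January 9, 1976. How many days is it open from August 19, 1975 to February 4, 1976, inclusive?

August 19, 1975 is a Tuesday.
The range spans 170 days (inclusive of both endpoints).
170 = 7 × 24 + 2, so there are 24 full weeks plus 2 extra days.
Each full week contributes 5 weekdays (Mon–Fri): 24 × 5 = 120.
The 2 extra days are Tuesday, Wednesday — 2 of them qualify.
Total: 120 + 2 = 122.
Holidays: August 27, 1975 (Wed); August 29, 1975 (Fri); September 2, 1975 (Tue); November 14, 1975 (Fri); December 9, 1975 (Tue); January 9, 1976 (Fri).
All 6 holidays fall on weekdays, so subtract 6.
Business days: 122 − 6 = 116.

116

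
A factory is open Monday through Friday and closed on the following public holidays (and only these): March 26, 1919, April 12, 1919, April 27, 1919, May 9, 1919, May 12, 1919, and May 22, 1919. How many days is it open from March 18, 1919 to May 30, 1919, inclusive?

March 18, 1919 is a Tuesday.
From March 18, 1919 to May 30, 1919 is 74 days inclusive.
74 = 7 × 10 + 4, so there are 10 full weeks plus 4 extra days.
Each full week contributes 5 weekdays (Mon–Fri): 10 × 5 = 50.
The 4 extra days are Tuesday, Wednesday, Thursday, Friday — 4 of them qualify.
Total: 50 + 4 = 54.
Holidays: March 26, 1919 (Wed); April 12, 1919 (Sat); April 27, 1919 (Sun); May 9, 1919 (Fri); May 12, 1919 (Mon); May 22, 1919 (Thu).
4 of the 6 holidays fall on weekdays; the rest are weekends and were already excluded.
Business days: 54 − 4 = 50.

50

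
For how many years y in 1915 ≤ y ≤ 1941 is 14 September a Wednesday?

Day of week of September 14 in each year:
1915: Tue, 1916: Thu, 1917: Fri, 1918: Sat, 1919: Sun, 1920: Tue, 1921: Wed ✓, 1922: Thu, 1923: Fri, 1924: Sun, 1925: Mon, 1926: Tue, 1927: Wed ✓, 1928: Fri, 1929: Sat, 1930: Sun, 1931: Mon, 1932: Wed ✓, 1933: Thu, 1934: Fri, 1935: Sat, 1936: Mon, 1937: Tue, 1938: Wed ✓, 1939: Thu, 1940: Sat, 1941: Sun
Wednesdays: 1921, 1927, 1932, 1938.

4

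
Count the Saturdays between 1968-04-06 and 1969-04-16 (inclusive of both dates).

1968-04-06 is a Saturday.
That's 376 days from start to end, counting both.
376 = 7 × 53 + 5, so there are 53 full weeks plus 5 extra days.
Each full week contributes one Saturday: 53 so far.
The 5 extra days are Saturday, Sunday, Monday, Tuesday, Wednesday — 1 of them qualifies.
Total: 53 + 1 = 54.

54 Saturdays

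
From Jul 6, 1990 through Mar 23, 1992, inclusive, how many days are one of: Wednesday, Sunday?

Jul 6, 1990 is a Friday.
The range spans 627 days (inclusive of both endpoints).
627 = 7 × 89 + 4, so there are 89 full weeks plus 4 extra days.
Each full week contributes 2 days from the set (Wed, Sun): 89 × 2 = 178.
The 4 extra days are Friday, Saturday, Sunday, Monday — 1 of them qualifies.
Total: 178 + 1 = 179.

179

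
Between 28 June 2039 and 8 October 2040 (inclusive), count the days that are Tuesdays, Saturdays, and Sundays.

28 June 2039 is a Tuesday.
That's 469 days from start to end, counting both.
469 = 7 × 67, so the span is exactly 67 full weeks.
Each full week contributes 3 days from the set (Tue, Sat, Sun): 67 × 3 = 201.

201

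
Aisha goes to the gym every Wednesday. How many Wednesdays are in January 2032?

4

2032-01-01 is a Thursday.
From 2032-01-01 to 2032-01-31 is 31 days inclusive.
31 = 7 × 4 + 3, so there are 4 full weeks plus 3 extra days.
Each full week contributes one Wednesday: 4 so far.
The 3 extra days are Thu, Fri, Sat — none qualify.
Total: 4 + 0 = 4.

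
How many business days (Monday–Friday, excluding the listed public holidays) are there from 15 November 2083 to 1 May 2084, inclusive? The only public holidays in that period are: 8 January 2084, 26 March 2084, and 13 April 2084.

120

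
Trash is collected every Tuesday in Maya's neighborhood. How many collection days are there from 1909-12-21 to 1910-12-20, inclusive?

53 Tuesdays

1909-12-21 is a Tuesday.
That's 365 days from start to end, counting both.
365 = 7 × 52 + 1, so there are 52 full weeks plus 1 extra day.
Each full week contributes one Tuesday: 52 so far.
The 1 extra day is Tue — 1 of them qualifies.
Total: 52 + 1 = 53.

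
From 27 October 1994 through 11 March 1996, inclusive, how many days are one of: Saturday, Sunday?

144

27 October 1994 is a Thursday.
The range spans 502 days (inclusive of both endpoints).
502 = 7 × 71 + 5, so there are 71 full weeks plus 5 extra days.
Each full week contributes 2 days from the set (Sat, Sun): 71 × 2 = 142.
The 5 extra days are Thursday, Friday, Saturday, Sunday, Monday — 2 of them qualify.
Total: 142 + 2 = 144.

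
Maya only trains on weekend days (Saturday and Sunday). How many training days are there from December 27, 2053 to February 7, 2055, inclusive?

118

December 27, 2053 is a Saturday.
The range spans 408 days (inclusive of both endpoints).
408 = 7 × 58 + 2, so there are 58 full weeks plus 2 extra days.
Each full week contributes 2 weekend days (Sat, Sun): 58 × 2 = 116.
The 2 extra days are Saturday, Sunday — 2 of them qualify.
Total: 116 + 2 = 118.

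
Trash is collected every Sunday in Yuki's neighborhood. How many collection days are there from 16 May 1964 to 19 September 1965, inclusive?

16 May 1964 is a Saturday.
That's 492 days from start to end, counting both.
492 = 7 × 70 + 2, so there are 70 full weeks plus 2 extra days.
Each full week contributes one Sunday: 70 so far.
The 2 extra days are Saturday, Sunday — 1 of them qualifies.
Total: 70 + 1 = 71.

71 Sundays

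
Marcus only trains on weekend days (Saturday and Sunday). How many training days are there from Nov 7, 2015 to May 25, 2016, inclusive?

Nov 7, 2015 is a Saturday.
The range spans 201 days (inclusive of both endpoints).
201 = 7 × 28 + 5, so there are 28 full weeks plus 5 extra days.
Each full week contributes 2 weekend days (Sat, Sun): 28 × 2 = 56.
The 5 extra days are Saturday, Sunday, Monday, Tuesday, Wednesday — 2 of them qualify.
Total: 56 + 2 = 58.

58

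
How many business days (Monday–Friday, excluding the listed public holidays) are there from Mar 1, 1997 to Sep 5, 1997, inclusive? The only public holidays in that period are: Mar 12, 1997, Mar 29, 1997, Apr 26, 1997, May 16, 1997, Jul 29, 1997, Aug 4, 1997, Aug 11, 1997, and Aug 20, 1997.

129 business days

Mar 1, 1997 is a Saturday.
From Mar 1, 1997 to Sep 5, 1997 is 189 days inclusive.
189 = 7 × 27, so the span is exactly 27 full weeks.
Each full week contributes 5 weekdays (Mon–Fri): 27 × 5 = 135.
Total: 135.
Holidays: Mar 12, 1997 (Wed); Mar 29, 1997 (Sat); Apr 26, 1997 (Sat); May 16, 1997 (Fri); Jul 29, 1997 (Tue); Aug 4, 1997 (Mon); Aug 11, 1997 (Mon); Aug 20, 1997 (Wed).
6 of the 8 holidays fall on weekdays; the rest are weekends and were already excluded.
Business days: 135 − 6 = 129.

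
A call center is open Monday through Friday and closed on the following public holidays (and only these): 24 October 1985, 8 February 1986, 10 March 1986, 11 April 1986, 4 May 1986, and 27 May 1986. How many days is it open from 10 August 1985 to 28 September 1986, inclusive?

10 August 1985 is a Saturday.
From 10 August 1985 to 28 September 1986 is 415 days inclusive.
415 = 7 × 59 + 2, so there are 59 full weeks plus 2 extra days.
Each full week contributes 5 weekdays (Mon–Fri): 59 × 5 = 295.
The 2 extra days are Sat, Sun — none qualify.
Total: 295 + 0 = 295.
Holidays: 24 October 1985 (Thu); 8 February 1986 (Sat); 10 March 1986 (Mon); 11 April 1986 (Fri); 4 May 1986 (Sun); 27 May 1986 (Tue).
4 of the 6 holidays fall on weekdays; the rest are weekends and were already excluded.
Business days: 295 − 4 = 291.

291 working days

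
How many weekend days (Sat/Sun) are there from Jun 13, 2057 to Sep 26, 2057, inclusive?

30

Jun 13, 2057 is a Wednesday.
That's 106 days from start to end, counting both.
106 = 7 × 15 + 1, so there are 15 full weeks plus 1 extra day.
Each full week contributes 2 weekend days (Sat, Sun): 15 × 2 = 30.
The 1 extra day is Wednesday — none qualify.
Total: 30 + 0 = 30.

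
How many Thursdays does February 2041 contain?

1 February 2041 is a Friday.
From 1 February 2041 to 28 February 2041 is 28 days inclusive.
28 = 7 × 4, so the span is exactly 4 full weeks.
Each full week contributes one Thursday: 4 so far.

4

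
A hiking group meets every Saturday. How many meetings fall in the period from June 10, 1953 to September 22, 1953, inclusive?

15

June 10, 1953 is a Wednesday.
From June 10, 1953 to September 22, 1953 is 105 days inclusive.
105 = 7 × 15, so the span is exactly 15 full weeks.
Each full week contributes one Saturday: 15 so far.
Total: 15.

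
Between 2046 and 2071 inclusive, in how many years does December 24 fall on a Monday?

4

Day of week of December 24 in each year:
2046: Mon ✓, 2047: Tue, 2048: Thu, 2049: Fri, 2050: Sat, 2051: Sun, 2052: Tue, 2053: Wed, 2054: Thu, 2055: Fri, 2056: Sun, 2057: Mon ✓, 2058: Tue, 2059: Wed, 2060: Fri, 2061: Sat, 2062: Sun, 2063: Mon ✓, 2064: Wed, 2065: Thu, 2066: Fri, 2067: Sat, 2068: Mon ✓, 2069: Tue, 2070: Wed, 2071: Thu
Mondays: 2046, 2057, 2063, 2068.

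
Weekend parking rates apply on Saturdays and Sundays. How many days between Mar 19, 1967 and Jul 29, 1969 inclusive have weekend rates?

Mar 19, 1967 is a Sunday.
The range spans 864 days (inclusive of both endpoints).
864 = 7 × 123 + 3, so there are 123 full weeks plus 3 extra days.
Each full week contributes 2 weekend days (Sat, Sun): 123 × 2 = 246.
The 3 extra days are Sun, Mon, Tue — 1 of them qualifies.
Total: 246 + 1 = 247.

247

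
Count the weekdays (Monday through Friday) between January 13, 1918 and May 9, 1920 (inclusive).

January 13, 1918 is a Sunday.
The range spans 848 days (inclusive of both endpoints).
848 = 7 × 121 + 1, so there are 121 full weeks plus 1 extra day.
Each full week contributes 5 weekdays (Mon–Fri): 121 × 5 = 605.
The 1 extra day is Sunday — none qualify.
Total: 605 + 0 = 605.

605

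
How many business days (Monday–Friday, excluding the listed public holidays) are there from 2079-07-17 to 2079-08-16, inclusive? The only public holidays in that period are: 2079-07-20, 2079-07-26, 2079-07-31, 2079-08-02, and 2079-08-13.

19

2079-07-17 is a Monday.
The range spans 31 days (inclusive of both endpoints).
31 = 7 × 4 + 3, so there are 4 full weeks plus 3 extra days.
Each full week contributes 5 weekdays (Mon–Fri): 4 × 5 = 20.
The 3 extra days are Monday, Tuesday, Wednesday — 3 of them qualify.
Total: 20 + 3 = 23.
Holidays: 2079-07-20 (Thu); 2079-07-26 (Wed); 2079-07-31 (Mon); 2079-08-02 (Wed); 2079-08-13 (Sun).
4 of the 5 holidays fall on weekdays; the rest are weekends and were already excluded.
Business days: 23 − 4 = 19.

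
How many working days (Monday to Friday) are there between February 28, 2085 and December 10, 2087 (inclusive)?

726 weekdays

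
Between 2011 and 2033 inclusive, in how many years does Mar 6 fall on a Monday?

3

Day of week of March 6 in each year:
2011: Sun, 2012: Tue, 2013: Wed, 2014: Thu, 2015: Fri, 2016: Sun, 2017: Mon ✓, 2018: Tue, 2019: Wed, 2020: Fri, 2021: Sat, 2022: Sun, 2023: Mon ✓, 2024: Wed, 2025: Thu, 2026: Fri, 2027: Sat, 2028: Mon ✓, 2029: Tue, 2030: Wed, 2031: Thu, 2032: Sat, 2033: Sun
Mondays: 2017, 2023, 2028.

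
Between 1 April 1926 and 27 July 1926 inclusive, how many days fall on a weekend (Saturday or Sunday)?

34

1 April 1926 is a Thursday.
The range spans 118 days (inclusive of both endpoints).
118 = 7 × 16 + 6, so there are 16 full weeks plus 6 extra days.
Each full week contributes 2 weekend days (Sat, Sun): 16 × 2 = 32.
The 6 extra days are Thu, Fri, Sat, Sun, Mon, Tue — 2 of them qualify.
Total: 32 + 2 = 34.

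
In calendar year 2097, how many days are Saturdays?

1 January 2097 is a Tuesday.
The range spans 365 days (inclusive of both endpoints).
365 = 7 × 52 + 1, so there are 52 full weeks plus 1 extra day.
Each full week contributes one Saturday: 52 so far.
The 1 extra day is Tuesday — none qualify.
Total: 52 + 0 = 52.

52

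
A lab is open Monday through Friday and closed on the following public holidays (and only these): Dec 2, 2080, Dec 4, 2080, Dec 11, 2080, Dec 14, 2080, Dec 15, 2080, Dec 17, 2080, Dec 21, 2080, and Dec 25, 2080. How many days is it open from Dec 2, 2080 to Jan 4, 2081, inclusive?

20

Dec 2, 2080 is a Monday.
From Dec 2, 2080 to Jan 4, 2081 is 34 days inclusive.
34 = 7 × 4 + 6, so there are 4 full weeks plus 6 extra days.
Each full week contributes 5 weekdays (Mon–Fri): 4 × 5 = 20.
The 6 extra days are Mon, Tue, Wed, Thu, Fri, Sat — 5 of them qualify.
Total: 20 + 5 = 25.
Holidays: Dec 2, 2080 (Mon); Dec 4, 2080 (Wed); Dec 11, 2080 (Wed); Dec 14, 2080 (Sat); Dec 15, 2080 (Sun); Dec 17, 2080 (Tue); Dec 21, 2080 (Sat); Dec 25, 2080 (Wed).
5 of the 8 holidays fall on weekdays; the rest are weekends and were already excluded.
Business days: 25 − 5 = 20.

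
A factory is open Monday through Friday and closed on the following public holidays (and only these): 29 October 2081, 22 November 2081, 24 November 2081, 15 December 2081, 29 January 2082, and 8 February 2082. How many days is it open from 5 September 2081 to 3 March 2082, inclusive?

124 business days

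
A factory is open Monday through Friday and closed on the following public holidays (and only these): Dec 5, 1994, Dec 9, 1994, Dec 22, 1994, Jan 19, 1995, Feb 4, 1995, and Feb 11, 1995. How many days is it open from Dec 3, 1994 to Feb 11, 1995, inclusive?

Dec 3, 1994 is a Saturday.
From Dec 3, 1994 to Feb 11, 1995 is 71 days inclusive.
71 = 7 × 10 + 1, so there are 10 full weeks plus 1 extra day.
Each full week contributes 5 weekdays (Mon–Fri): 10 × 5 = 50.
The 1 extra day is Sat — none qualify.
Total: 50 + 0 = 50.
Holidays: Dec 5, 1994 (Mon); Dec 9, 1994 (Fri); Dec 22, 1994 (Thu); Jan 19, 1995 (Thu); Feb 4, 1995 (Sat); Feb 11, 1995 (Sat).
4 of the 6 holidays fall on weekdays; the rest are weekends and were already excluded.
Business days: 50 − 4 = 46.

46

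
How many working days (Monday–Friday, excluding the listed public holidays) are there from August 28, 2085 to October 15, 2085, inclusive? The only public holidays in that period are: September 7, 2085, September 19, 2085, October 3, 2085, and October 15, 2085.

August 28, 2085 is a Tuesday.
That's 49 days from start to end, counting both.
49 = 7 × 7, so the span is exactly 7 full weeks.
Each full week contributes 5 weekdays (Mon–Fri): 7 × 5 = 35.
Holidays: September 7, 2085 (Fri); September 19, 2085 (Wed); October 3, 2085 (Wed); October 15, 2085 (Mon).
All 4 holidays fall on weekdays, so subtract 4.
Business days: 35 − 4 = 31.

31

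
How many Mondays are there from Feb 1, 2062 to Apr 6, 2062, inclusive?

Feb 1, 2062 is a Wednesday.
The range spans 65 days (inclusive of both endpoints).
65 = 7 × 9 + 2, so there are 9 full weeks plus 2 extra days.
Each full week contributes one Monday: 9 so far.
The 2 extra days are Wednesday, Thursday — none qualify.
Total: 9 + 0 = 9.

9 Mondays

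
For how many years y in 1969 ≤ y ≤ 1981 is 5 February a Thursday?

3

Day of week of February 5 in each year:
1969: Wed, 1970: Thu ✓, 1971: Fri, 1972: Sat, 1973: Mon, 1974: Tue, 1975: Wed, 1976: Thu ✓, 1977: Sat, 1978: Sun, 1979: Mon, 1980: Tue, 1981: Thu ✓
Thursdays: 1970, 1976, 1981.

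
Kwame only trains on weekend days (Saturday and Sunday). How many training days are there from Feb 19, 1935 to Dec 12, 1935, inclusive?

84

Feb 19, 1935 is a Tuesday.
From Feb 19, 1935 to Dec 12, 1935 is 297 days inclusive.
297 = 7 × 42 + 3, so there are 42 full weeks plus 3 extra days.
Each full week contributes 2 weekend days (Sat, Sun): 42 × 2 = 84.
The 3 extra days are Tuesday, Wednesday, Thursday — none qualify.
Total: 84 + 0 = 84.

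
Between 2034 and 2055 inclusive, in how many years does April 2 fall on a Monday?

3

Day of week of April 2 in each year:
2034: Sun, 2035: Mon ✓, 2036: Wed, 2037: Thu, 2038: Fri, 2039: Sat, 2040: Mon ✓, 2041: Tue, 2042: Wed, 2043: Thu, 2044: Sat, 2045: Sun, 2046: Mon ✓, 2047: Tue, 2048: Thu, 2049: Fri, 2050: Sat, 2051: Sun, 2052: Tue, 2053: Wed, 2054: Thu, 2055: Fri
Mondays: 2035, 2040, 2046.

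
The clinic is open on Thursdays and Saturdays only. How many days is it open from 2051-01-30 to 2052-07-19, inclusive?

153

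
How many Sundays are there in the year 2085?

52

2085-01-01 is a Monday.
From 2085-01-01 to 2085-12-31 is 365 days inclusive.
365 = 7 × 52 + 1, so there are 52 full weeks plus 1 extra day.
Each full week contributes one Sunday: 52 so far.
The 1 extra day is Mon — none qualify.
Total: 52 + 0 = 52.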